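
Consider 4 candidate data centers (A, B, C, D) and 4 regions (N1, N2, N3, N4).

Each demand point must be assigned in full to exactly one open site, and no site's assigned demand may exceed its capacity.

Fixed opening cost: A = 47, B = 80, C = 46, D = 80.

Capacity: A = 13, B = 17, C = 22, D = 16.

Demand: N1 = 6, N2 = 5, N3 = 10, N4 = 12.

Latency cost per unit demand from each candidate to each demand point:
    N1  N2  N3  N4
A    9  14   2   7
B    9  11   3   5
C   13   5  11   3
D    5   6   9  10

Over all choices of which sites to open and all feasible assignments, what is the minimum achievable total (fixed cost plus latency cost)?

Open {B, C}; cheapest assignment that respects the capacities:
  B (cap 17, load 16): N1, N3 — cost 6×9 + 10×3 = 84
  C (cap 22, load 17): N2, N4 — cost 5×5 + 12×3 = 61
  Shipping 145, fixed 126 → total 271.
  Any other capacity-feasible assignment to {B, C} ships for at least 145.
Compare {A, C, D}: its best feasible assignment gives total 284.
Compare {C, D}: its best feasible assignment gives total 307.
Every other set of open sites that can feasibly serve all demand totals ≥ 284 even under its best assignment. Minimum: 271.

271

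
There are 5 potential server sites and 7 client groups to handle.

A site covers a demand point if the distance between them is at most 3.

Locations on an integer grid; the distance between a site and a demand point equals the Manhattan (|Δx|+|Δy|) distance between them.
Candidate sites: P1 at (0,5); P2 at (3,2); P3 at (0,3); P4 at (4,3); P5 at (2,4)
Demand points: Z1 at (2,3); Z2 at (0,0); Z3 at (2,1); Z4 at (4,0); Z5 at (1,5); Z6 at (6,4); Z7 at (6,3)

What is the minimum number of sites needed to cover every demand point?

Coverage sets (demand points within 3 of each site):
  P1: {Z5}
  P2: {Z1, Z3, Z4}
  P3: {Z1, Z2, Z5}
  P4: {Z1, Z4, Z6, Z7}
  P5: {Z1, Z3, Z5}
No 2 sites suffice: every size-2 union leaves at least one demand point uncovered.
But {P2, P3, P4} covers everything, so the minimum is 3.

3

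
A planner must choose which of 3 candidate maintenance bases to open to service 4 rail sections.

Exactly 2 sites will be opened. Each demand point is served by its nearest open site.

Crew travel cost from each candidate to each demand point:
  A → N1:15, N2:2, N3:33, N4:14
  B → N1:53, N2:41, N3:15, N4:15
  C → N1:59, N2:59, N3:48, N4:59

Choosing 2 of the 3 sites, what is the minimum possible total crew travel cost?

Open {A, B}.
  N1→A 15, N2→A 2, N3→B 15, N4→A 14  ⇒ total 46.
Compare {A, C}: total 64.
Compare {B, C}: total 124.

46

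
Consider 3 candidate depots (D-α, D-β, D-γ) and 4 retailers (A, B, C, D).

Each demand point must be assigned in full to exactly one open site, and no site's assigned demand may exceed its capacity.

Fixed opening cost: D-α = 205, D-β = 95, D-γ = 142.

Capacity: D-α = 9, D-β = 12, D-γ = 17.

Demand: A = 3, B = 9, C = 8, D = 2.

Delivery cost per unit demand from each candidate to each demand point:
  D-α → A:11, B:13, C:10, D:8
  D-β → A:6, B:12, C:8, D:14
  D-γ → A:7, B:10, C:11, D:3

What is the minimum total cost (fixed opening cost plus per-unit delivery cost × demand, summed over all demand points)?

415

Open {D-β, D-γ}; cheapest assignment that respects the capacities:
  D-β (cap 12, load 11): A, C — cost 3×6 + 8×8 = 82
  D-γ (cap 17, load 11): B, D — cost 9×10 + 2×3 = 96
  Shipping 178, fixed 237 → total 415.
  Any other capacity-feasible assignment to {D-β, D-γ} ships for at least 178.
Compare {D-α, D-γ}: its best feasible assignment gives total 544.
Compare {D-α, D-β, D-γ}: its best feasible assignment gives total 620.
Every other set of open sites that can feasibly serve all demand totals ≥ 544 even under its best assignment. Minimum: 415.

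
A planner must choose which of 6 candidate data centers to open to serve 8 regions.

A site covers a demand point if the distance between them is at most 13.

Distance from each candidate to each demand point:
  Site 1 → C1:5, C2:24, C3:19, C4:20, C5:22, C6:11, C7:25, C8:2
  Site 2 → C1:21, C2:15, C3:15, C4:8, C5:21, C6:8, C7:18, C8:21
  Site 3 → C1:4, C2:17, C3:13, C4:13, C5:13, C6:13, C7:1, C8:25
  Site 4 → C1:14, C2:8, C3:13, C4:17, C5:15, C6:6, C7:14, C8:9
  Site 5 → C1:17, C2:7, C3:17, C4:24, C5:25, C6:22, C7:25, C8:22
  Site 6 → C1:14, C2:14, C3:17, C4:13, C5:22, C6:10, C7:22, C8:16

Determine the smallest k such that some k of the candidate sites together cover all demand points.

2

Coverage sets (demand points within 13 of each site):
  Site 1: {C1, C6, C8}
  Site 2: {C4, C6}
  Site 3: {C1, C3, C4, C5, C6, C7}
  Site 4: {C2, C3, C6, C8}
  Site 5: {C2}
  Site 6: {C4, C6}
No single site covers all 8 demand points.
But {Site 3, Site 4} covers everything, so the minimum is 2.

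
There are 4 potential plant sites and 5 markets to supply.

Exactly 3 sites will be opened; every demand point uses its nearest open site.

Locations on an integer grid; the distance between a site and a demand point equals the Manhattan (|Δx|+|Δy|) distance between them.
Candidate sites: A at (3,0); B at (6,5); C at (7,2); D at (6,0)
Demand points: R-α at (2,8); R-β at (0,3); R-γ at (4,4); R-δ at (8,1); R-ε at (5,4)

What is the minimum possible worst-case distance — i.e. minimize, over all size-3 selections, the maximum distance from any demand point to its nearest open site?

7

Open {A, B, C}.
  Farthest demand point is R-α at distance 7 (to B); all others are ≤ 7.
With {A, B, D} the worst case is 7.
With {B, C, D} the worst case is 8.
No size-3 selection achieves below 7.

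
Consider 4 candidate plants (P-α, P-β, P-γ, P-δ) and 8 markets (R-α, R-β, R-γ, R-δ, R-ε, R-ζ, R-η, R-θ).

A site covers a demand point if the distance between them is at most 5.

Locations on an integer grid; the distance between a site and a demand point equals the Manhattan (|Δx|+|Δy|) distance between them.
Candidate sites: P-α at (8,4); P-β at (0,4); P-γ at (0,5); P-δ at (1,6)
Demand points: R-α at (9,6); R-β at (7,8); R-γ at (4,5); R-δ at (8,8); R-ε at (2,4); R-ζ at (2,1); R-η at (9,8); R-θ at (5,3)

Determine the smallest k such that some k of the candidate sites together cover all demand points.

Coverage sets (demand points within 5 of each site):
  P-α: {R-α, R-β, R-γ, R-δ, R-η, R-θ}
  P-β: {R-γ, R-ε, R-ζ}
  P-γ: {R-γ, R-ε}
  P-δ: {R-γ, R-ε}
No single site covers all 8 demand points.
But {P-α, P-β} covers everything, so the minimum is 2.

2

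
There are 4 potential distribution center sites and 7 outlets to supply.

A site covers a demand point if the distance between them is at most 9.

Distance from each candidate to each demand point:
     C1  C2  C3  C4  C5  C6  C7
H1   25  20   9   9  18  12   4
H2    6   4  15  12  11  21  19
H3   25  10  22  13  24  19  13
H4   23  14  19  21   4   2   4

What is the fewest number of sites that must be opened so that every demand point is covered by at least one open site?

Coverage sets (demand points within 9 of each site):
  H1: {C3, C4, C7}
  H2: {C1, C2}
  H3: {}
  H4: {C5, C6, C7}
No 2 sites suffice: every size-2 union leaves at least one demand point uncovered.
But {H1, H2, H4} covers everything, so the minimum is 3.

3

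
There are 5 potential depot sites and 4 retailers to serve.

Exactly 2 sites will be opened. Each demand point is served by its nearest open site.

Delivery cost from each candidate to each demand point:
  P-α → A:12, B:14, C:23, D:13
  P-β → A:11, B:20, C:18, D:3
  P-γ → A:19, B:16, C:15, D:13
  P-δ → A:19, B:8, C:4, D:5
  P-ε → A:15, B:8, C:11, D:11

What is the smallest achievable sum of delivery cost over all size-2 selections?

Open {P-β, P-δ}.
  A→P-β 11, B→P-δ 8, C→P-δ 4, D→P-β 3  ⇒ total 26.
Compare {P-α, P-δ}: total 29.
Compare {P-δ, P-ε}: total 32.
No size-2 selection does better; minimum is 26.

26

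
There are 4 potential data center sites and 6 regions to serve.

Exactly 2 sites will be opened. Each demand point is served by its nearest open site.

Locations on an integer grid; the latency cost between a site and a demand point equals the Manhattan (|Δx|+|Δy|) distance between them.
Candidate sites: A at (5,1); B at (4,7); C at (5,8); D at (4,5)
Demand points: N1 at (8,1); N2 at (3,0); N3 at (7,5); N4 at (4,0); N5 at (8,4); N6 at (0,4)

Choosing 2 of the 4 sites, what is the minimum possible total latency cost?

21

Open {A, D}.
  N1→A 3, N2→A 3, N3→D 3, N4→A 2, N5→D 5, N6→D 5  ⇒ total 21.
Compare {A, B}: total 26.
Compare {A, C}: total 27.
No size-2 selection does better; minimum is 21.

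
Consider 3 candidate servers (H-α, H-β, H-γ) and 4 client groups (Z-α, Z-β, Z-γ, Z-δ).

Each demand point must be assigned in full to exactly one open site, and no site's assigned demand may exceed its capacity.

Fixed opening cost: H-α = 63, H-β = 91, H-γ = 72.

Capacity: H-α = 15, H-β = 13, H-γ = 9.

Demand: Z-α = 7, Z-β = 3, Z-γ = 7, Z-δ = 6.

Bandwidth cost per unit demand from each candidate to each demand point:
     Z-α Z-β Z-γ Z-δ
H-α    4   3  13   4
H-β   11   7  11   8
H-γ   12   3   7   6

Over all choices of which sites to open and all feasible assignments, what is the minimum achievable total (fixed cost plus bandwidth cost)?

299

Open {H-α, H-γ}; cheapest assignment that respects the capacities:
  H-α (cap 15, load 14): Z-α, Z-γ — cost 7×4 + 7×13 = 119
  H-γ (cap 9, load 9): Z-β, Z-δ — cost 3×3 + 6×6 = 45
  Shipping 164, fixed 135 → total 299.
  Any other capacity-feasible assignment to {H-α, H-γ} ships for at least 164.
Compare {H-α, H-β}: its best feasible assignment gives total 304.
Compare {H-α, H-β, H-γ}: its best feasible assignment gives total 348.
Every other set of open sites that can feasibly serve all demand totals ≥ 304 even under its best assignment. Minimum: 299.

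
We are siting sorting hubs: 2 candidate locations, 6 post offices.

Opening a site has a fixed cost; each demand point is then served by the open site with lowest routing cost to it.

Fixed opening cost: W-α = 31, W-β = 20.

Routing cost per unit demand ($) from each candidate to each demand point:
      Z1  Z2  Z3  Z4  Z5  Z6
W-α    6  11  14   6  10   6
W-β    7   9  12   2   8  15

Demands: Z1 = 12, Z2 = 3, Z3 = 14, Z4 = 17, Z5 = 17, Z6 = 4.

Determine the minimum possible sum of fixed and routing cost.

Open {W-α, W-β}: assign each demand point to its cheapest open site.
  Z1→W-α 12×6=72, Z2→W-β 3×9=27, Z3→W-β 14×12=168, Z4→W-β 17×2=34, Z5→W-β 17×8=136, Z6→W-α 4×6=24
  routing cost 461, fixed 51 → total 512.
Compare {W-β}: routing cost 509 + fixed 20 = 529.
Compare {W-α}: routing cost 597 + fixed 31 = 628.

512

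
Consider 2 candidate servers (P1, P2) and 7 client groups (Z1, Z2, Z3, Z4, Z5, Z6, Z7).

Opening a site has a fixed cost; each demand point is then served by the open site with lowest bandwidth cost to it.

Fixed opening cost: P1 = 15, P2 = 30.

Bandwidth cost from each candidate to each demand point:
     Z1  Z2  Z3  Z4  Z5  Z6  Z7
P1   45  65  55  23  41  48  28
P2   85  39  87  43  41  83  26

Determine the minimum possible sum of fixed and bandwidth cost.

Open {P1}: assign each demand point to its cheapest open site.
  Z1→P1 45, Z2→P1 65, Z3→P1 55, Z4→P1 23, Z5→P1 41, Z6→P1 48, Z7→P1 28
  bandwidth cost 305, fixed 15 → total 320.
Compare {P1, P2}: bandwidth cost 277 + fixed 45 = 322.
Compare {P2}: bandwidth cost 404 + fixed 30 = 434.

320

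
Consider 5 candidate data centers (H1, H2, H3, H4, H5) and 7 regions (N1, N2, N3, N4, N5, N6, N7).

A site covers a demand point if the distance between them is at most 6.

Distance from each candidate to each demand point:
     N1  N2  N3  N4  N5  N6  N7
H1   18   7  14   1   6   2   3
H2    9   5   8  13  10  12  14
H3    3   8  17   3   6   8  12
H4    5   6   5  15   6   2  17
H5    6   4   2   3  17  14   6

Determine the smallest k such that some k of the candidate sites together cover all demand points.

Coverage sets (demand points within 6 of each site):
  H1: {N4, N5, N6, N7}
  H2: {N2}
  H3: {N1, N4, N5}
  H4: {N1, N2, N3, N5, N6}
  H5: {N1, N2, N3, N4, N7}
No single site covers all 7 demand points.
But {H1, H4} covers everything, so the minimum is 2.

2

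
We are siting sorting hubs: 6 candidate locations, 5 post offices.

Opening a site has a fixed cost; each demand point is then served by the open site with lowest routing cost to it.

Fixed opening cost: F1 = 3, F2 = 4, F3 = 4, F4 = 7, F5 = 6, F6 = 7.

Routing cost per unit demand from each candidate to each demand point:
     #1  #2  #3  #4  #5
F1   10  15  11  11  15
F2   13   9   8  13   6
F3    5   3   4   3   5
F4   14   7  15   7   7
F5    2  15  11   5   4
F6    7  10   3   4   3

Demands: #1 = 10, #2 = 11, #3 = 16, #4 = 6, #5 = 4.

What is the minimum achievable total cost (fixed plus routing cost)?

148

Open {F3, F5, F6}: assign each demand point to its cheapest open site.
  #1→F5 10×2=20, #2→F3 11×3=33, #3→F6 16×3=48, #4→F3 6×3=18, #5→F6 4×3=12
  routing cost 131, fixed 17 → total 148.
Compare {F1, F3, F5, F6}: routing cost 131 + fixed 20 = 151.
Compare {F2, F3, F5, F6}: routing cost 131 + fixed 21 = 152.
Compare {F3, F4, F5, F6}: routing cost 131 + fixed 24 = 155.
All other subsets cost ≥ 151. Minimum total cost: 148.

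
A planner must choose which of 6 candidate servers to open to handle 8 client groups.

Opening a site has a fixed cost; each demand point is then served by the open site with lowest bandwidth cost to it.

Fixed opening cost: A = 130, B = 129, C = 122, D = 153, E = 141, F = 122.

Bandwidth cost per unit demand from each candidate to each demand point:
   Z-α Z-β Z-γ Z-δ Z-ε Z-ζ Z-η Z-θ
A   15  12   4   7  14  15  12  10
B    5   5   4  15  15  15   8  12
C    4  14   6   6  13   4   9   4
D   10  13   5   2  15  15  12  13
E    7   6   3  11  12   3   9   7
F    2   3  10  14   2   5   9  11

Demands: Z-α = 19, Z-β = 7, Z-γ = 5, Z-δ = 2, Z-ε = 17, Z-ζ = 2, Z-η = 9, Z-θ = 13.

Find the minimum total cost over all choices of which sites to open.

520

Open {C, F}: assign each demand point to its cheapest open site.
  Z-α→F 19×2=38, Z-β→F 7×3=21, Z-γ→C 5×6=30, Z-δ→C 2×6=12, Z-ε→F 17×2=34, Z-ζ→C 2×4=8, Z-η→C 9×9=81, Z-θ→C 13×4=52
  bandwidth cost 276, fixed 244 → total 520.
Compare {F}: bandwidth cost 405 + fixed 122 = 527.
Compare {E, F}: bandwidth cost 308 + fixed 263 = 571.
Compare {A, F}: bandwidth cost 348 + fixed 252 = 600.
All other subsets cost ≥ 527. Minimum total cost: 520.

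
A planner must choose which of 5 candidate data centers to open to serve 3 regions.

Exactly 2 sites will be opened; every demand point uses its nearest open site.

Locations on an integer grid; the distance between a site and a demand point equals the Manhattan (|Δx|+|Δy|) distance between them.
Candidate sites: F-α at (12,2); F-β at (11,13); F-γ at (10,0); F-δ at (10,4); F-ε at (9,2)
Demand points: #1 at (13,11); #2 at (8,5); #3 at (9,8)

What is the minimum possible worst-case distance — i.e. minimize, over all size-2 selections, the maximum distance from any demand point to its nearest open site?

5

Open {F-β, F-δ}.
  Farthest demand point is #3 at distance 5 (to F-δ); all others are ≤ 5.
With {F-β, F-ε} the worst case is 6.
With {F-α, F-β} the worst case is 7.
No size-2 selection achieves below 5.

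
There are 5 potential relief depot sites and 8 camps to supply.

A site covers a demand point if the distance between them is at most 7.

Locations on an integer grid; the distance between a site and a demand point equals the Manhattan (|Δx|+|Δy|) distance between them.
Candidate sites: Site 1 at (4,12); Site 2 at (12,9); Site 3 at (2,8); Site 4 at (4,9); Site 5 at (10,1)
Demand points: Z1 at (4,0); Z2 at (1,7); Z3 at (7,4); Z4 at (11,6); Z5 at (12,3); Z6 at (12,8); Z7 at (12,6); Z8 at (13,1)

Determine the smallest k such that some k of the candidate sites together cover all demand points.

3

Coverage sets (demand points within 7 of each site):
  Site 1: {}
  Site 2: {Z4, Z5, Z6, Z7}
  Site 3: {Z2}
  Site 4: {Z2}
  Site 5: {Z1, Z3, Z4, Z5, Z7, Z8}
No 2 sites suffice: every size-2 union leaves at least one demand point uncovered.
But {Site 2, Site 3, Site 5} covers everything, so the minimum is 3.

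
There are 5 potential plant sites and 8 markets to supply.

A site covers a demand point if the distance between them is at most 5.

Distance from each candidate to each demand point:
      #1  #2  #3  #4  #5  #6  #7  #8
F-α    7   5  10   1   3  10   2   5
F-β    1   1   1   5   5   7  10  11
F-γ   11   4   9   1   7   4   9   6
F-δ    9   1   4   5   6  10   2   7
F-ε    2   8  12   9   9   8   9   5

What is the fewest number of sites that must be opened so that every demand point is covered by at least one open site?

3

Coverage sets (demand points within 5 of each site):
  F-α: {#2, #4, #5, #7, #8}
  F-β: {#1, #2, #3, #4, #5}
  F-γ: {#2, #4, #6}
  F-δ: {#2, #3, #4, #7}
  F-ε: {#1, #8}
No 2 sites suffice: every size-2 union leaves at least one demand point uncovered.
But {F-α, F-β, F-γ} covers everything, so the minimum is 3.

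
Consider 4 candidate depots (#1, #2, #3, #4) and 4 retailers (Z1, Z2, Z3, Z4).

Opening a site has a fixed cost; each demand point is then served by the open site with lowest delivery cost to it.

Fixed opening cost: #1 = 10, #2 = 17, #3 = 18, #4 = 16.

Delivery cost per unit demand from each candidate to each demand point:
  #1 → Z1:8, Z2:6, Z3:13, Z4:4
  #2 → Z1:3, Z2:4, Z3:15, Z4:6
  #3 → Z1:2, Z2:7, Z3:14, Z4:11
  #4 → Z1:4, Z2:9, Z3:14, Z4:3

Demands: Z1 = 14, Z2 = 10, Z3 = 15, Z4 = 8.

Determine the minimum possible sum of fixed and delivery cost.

Open {#1, #2}: assign each demand point to its cheapest open site.
  Z1→#2 14×3=42, Z2→#2 10×4=40, Z3→#1 15×13=195, Z4→#1 8×4=32
  delivery cost 309, fixed 27 → total 336.
Compare {#1, #2, #3}: delivery cost 295 + fixed 45 = 340.
Compare {#1, #3}: delivery cost 315 + fixed 28 = 343.
Compare {#1, #2, #4}: delivery cost 301 + fixed 43 = 344.
All other subsets cost ≥ 340. Minimum total cost: 336.

336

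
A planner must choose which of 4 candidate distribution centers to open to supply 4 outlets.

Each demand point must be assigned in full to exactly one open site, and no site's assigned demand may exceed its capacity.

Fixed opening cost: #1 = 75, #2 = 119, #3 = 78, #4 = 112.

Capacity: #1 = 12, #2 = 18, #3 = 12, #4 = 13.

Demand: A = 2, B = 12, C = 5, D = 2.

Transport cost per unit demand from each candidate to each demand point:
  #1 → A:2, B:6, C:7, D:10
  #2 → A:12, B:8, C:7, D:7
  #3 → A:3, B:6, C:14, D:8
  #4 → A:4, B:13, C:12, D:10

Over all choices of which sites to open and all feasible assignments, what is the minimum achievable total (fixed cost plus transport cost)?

Open {#1, #3}; cheapest assignment that respects the capacities:
  #1 (cap 12, load 9): A, C, D — cost 2×2 + 5×7 + 2×10 = 59
  #3 (cap 12, load 12): B — cost 12×6 = 72
  Shipping 131, fixed 153 → total 284.
  Any other capacity-feasible assignment to {#1, #3} ships for at least 131.
Compare {#1, #2}: its best feasible assignment gives total 339.
Compare {#2, #3}: its best feasible assignment gives total 342.
Every other set of open sites that can feasibly serve all demand totals ≥ 339 even under its best assignment. Minimum: 284.

284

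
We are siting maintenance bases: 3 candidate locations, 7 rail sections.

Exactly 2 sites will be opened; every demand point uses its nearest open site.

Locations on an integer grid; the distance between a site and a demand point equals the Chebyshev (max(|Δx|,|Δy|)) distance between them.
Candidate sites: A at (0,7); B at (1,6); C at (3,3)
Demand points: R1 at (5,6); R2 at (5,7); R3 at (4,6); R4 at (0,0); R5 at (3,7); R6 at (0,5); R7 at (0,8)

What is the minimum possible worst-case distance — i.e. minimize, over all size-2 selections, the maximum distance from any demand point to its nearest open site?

4

Open {A, C}.
  Farthest demand point is R2 at distance 4 (to C); all others are ≤ 4.
With {B, C} the worst case is 4.
With {A, B} the worst case is 6.
No size-2 selection achieves below 4.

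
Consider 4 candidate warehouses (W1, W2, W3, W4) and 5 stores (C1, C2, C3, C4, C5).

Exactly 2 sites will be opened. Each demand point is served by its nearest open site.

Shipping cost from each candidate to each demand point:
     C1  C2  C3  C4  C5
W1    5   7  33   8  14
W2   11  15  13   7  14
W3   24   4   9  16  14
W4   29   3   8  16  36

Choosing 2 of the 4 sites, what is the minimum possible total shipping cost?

Open {W1, W4}.
  C1→W1 5, C2→W4 3, C3→W4 8, C4→W1 8, C5→W1 14  ⇒ total 38.
Compare {W1, W3}: total 40.
Compare {W2, W4}: total 43.
No size-2 selection does better; minimum is 38.

38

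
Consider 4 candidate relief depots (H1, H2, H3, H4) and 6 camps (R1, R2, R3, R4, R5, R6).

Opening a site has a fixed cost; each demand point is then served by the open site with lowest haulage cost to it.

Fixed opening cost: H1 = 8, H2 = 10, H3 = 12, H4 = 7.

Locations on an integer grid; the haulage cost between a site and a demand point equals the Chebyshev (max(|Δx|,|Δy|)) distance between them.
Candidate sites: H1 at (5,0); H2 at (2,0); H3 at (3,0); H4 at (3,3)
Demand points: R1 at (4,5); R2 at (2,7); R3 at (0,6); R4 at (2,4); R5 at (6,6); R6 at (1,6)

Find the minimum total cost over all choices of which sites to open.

Open {H4}: assign each demand point to its cheapest open site.
  R1→H4 2, R2→H4 4, R3→H4 3, R4→H4 1, R5→H4 3, R6→H4 3
  haulage cost 16, fixed 7 → total 23.
Compare {H1, H4}: haulage cost 16 + fixed 15 = 31.
Compare {H2, H4}: haulage cost 16 + fixed 17 = 33.
Compare {H3, H4}: haulage cost 16 + fixed 19 = 35.
All other subsets cost ≥ 31. Minimum total cost: 23.

23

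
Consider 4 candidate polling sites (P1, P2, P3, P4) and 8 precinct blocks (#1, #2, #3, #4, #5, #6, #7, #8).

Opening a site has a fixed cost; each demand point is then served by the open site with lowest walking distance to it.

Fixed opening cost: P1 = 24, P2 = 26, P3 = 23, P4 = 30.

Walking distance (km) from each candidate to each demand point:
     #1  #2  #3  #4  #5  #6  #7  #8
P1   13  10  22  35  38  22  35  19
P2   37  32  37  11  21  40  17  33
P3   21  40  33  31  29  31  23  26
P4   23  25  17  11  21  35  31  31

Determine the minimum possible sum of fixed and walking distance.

Open {P1, P2}: assign each demand point to its cheapest open site.
  #1→P1 13, #2→P1 10, #3→P1 22, #4→P2 11, #5→P2 21, #6→P1 22, #7→P2 17, #8→P1 19
  walking distance 135, fixed 50 → total 185.
Compare {P1, P4}: walking distance 144 + fixed 54 = 198.
Compare {P1, P2, P3}: walking distance 135 + fixed 73 = 208.
Compare {P1, P2, P4}: walking distance 130 + fixed 80 = 210.
All other subsets cost ≥ 198. Minimum total cost: 185.

185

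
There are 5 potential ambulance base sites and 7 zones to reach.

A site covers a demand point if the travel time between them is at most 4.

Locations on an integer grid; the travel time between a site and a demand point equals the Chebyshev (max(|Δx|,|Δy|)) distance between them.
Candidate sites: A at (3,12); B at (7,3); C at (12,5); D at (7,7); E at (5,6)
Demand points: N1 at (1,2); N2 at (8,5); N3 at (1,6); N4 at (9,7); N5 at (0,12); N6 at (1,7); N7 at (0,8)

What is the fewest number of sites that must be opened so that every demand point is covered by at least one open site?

Coverage sets (demand points within 4 of each site):
  A: {N5, N7}
  B: {N2, N4}
  C: {N2, N4}
  D: {N2, N4}
  E: {N1, N2, N3, N4, N6}
No single site covers all 7 demand points.
But {A, E} covers everything, so the minimum is 2.

2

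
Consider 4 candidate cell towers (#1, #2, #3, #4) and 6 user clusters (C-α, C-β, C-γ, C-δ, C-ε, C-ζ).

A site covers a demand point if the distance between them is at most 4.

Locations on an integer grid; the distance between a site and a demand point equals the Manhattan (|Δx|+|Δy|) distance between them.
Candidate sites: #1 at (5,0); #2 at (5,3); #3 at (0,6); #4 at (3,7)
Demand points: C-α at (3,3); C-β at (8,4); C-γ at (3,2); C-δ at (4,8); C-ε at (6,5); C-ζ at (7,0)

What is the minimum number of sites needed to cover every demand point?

Coverage sets (demand points within 4 of each site):
  #1: {C-γ, C-ζ}
  #2: {C-α, C-β, C-γ, C-ε}
  #3: {}
  #4: {C-α, C-δ}
No 2 sites suffice: every size-2 union leaves at least one demand point uncovered.
But {#1, #2, #4} covers everything, so the minimum is 3.

3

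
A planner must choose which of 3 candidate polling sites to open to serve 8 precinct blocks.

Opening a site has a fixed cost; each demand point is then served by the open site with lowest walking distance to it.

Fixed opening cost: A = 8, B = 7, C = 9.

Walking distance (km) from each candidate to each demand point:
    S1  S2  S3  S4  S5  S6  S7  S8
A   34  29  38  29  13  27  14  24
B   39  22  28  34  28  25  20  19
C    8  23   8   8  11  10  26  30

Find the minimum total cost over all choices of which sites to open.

Open {B, C}: assign each demand point to its cheapest open site.
  S1→C 8, S2→B 22, S3→C 8, S4→C 8, S5→C 11, S6→C 10, S7→B 20, S8→B 19
  walking distance 106, fixed 16 → total 122.
Compare {A, C}: walking distance 106 + fixed 17 = 123.
Compare {A, B, C}: walking distance 100 + fixed 24 = 124.
Compare {C}: walking distance 124 + fixed 9 = 133.
All other subsets cost ≥ 123. Minimum total cost: 122.

122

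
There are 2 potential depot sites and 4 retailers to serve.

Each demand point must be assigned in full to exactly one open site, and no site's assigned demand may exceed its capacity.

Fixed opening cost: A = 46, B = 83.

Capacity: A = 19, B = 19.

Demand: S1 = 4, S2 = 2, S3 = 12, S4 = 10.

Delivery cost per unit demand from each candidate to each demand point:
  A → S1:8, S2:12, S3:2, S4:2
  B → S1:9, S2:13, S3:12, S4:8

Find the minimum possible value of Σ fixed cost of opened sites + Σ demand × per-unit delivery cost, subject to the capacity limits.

Open {A, B}; cheapest assignment that respects the capacities:
  A (cap 19, load 18): S1, S2, S3 — cost 4×8 + 2×12 + 12×2 = 80
  B (cap 19, load 10): S4 — cost 10×8 = 80
  Shipping 160, fixed 129 → total 289.
  Any other capacity-feasible assignment to {A, B} ships for at least 160.
Total demand is 28 and no other set of sites has combined capacity ≥ 28, so {A, B} is the only feasible choice of open sites. Minimum: 289.

289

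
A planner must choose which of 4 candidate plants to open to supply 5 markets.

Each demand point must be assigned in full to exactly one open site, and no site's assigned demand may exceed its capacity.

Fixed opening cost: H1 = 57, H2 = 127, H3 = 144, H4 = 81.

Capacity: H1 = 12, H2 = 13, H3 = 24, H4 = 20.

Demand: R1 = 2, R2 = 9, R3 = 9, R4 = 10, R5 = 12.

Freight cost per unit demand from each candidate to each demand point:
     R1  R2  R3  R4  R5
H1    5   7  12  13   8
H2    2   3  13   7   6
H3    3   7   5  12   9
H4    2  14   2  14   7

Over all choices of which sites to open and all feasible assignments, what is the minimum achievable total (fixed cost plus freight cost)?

Open {H1, H2, H4}; cheapest assignment that respects the capacities:
  H1 (cap 12, load 12): R5 — cost 12×8 = 96
  H2 (cap 13, load 11): R1, R2 — cost 2×2 + 9×3 = 31
  H4 (cap 20, load 19): R3, R4 — cost 9×2 + 10×14 = 158
  Shipping 285, fixed 265 → total 550.
  Any other capacity-feasible assignment to {H1, H2, H4} ships for at least 285.
Compare {H3, H4}: its best feasible assignment gives total 560.
Compare {H1, H3, H4}: its best feasible assignment gives total 583.
Every other set of open sites that can feasibly serve all demand totals ≥ 560 even under its best assignment. Minimum: 550.

550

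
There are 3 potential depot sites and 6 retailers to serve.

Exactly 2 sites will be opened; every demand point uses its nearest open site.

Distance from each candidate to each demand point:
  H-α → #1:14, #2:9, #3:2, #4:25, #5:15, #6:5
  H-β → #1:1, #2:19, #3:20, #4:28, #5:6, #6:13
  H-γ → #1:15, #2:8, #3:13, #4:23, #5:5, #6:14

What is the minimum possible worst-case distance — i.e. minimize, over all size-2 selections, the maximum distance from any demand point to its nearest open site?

Open {H-α, H-γ}.
  Farthest demand point is #4 at distance 23 (to H-γ); all others are ≤ 23.
With {H-β, H-γ} the worst case is 23.
With {H-α, H-β} the worst case is 25.
No size-2 selection achieves below 23.

23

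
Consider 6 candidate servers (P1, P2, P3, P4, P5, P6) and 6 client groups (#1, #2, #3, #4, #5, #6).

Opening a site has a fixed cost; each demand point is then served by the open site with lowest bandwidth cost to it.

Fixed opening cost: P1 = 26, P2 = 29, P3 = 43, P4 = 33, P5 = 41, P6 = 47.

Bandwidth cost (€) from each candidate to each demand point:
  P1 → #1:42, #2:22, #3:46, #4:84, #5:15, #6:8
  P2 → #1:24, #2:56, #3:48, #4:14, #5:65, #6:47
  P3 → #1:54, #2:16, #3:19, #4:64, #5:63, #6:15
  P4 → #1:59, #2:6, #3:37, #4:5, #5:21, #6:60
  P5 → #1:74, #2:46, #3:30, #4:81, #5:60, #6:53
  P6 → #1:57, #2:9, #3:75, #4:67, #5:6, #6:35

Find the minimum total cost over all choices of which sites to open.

172

Open {P1, P4}: assign each demand point to its cheapest open site.
  #1→P1 42, #2→P4 6, #3→P4 37, #4→P4 5, #5→P1 15, #6→P1 8
  bandwidth cost 113, fixed 59 → total 172.
Compare {P1, P2, P4}: bandwidth cost 95 + fixed 88 = 183.
Compare {P1, P2}: bandwidth cost 129 + fixed 55 = 184.
Compare {P1, P2, P3}: bandwidth cost 96 + fixed 98 = 194.
All other subsets cost ≥ 183. Minimum total cost: 172.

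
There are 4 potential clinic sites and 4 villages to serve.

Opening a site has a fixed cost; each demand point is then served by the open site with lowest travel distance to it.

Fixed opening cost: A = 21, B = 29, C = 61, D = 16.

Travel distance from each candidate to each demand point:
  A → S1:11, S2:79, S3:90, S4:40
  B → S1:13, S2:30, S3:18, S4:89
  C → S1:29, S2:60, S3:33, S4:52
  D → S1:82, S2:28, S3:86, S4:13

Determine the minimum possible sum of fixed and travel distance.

117

Open {B, D}: assign each demand point to its cheapest open site.
  S1→B 13, S2→D 28, S3→B 18, S4→D 13
  travel distance 72, fixed 45 → total 117.
Compare {A, B, D}: travel distance 70 + fixed 66 = 136.
Compare {A, B}: travel distance 99 + fixed 50 = 149.
Compare {A, D}: travel distance 138 + fixed 37 = 175.
All other subsets cost ≥ 136. Minimum total cost: 117.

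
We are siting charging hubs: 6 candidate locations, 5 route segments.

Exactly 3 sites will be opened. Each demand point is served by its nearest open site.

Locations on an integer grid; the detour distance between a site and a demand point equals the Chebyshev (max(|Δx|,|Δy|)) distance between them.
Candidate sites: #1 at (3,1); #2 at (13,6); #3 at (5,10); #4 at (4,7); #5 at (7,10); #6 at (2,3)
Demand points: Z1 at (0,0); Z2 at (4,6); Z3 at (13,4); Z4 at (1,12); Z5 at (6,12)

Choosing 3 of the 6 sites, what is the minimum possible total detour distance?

14

Open {#2, #3, #6}.
  Z1→#6 3, Z2→#6 3, Z3→#2 2, Z4→#3 4, Z5→#3 2  ⇒ total 14.
Compare {#1, #2, #3}: total 15.
Compare {#1, #2, #4}: total 16.
No size-3 selection does better; minimum is 14.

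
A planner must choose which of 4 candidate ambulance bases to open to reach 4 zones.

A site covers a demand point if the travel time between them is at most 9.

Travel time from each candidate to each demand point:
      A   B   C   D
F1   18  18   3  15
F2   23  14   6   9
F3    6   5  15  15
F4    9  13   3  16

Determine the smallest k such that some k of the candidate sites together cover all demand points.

Coverage sets (demand points within 9 of each site):
  F1: {C}
  F2: {C, D}
  F3: {A, B}
  F4: {A, C}
No single site covers all 4 demand points.
But {F2, F3} covers everything, so the minimum is 2.

2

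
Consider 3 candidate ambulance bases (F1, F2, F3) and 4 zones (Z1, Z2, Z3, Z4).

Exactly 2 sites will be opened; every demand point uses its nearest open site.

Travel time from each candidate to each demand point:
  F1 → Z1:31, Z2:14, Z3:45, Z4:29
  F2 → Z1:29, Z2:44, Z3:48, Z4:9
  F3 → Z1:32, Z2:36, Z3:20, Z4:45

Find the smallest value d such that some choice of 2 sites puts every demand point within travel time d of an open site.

31

Open {F1, F3}.
  Farthest demand point is Z1 at travel time 31 (to F1); all others are ≤ 31.
With {F2, F3} the worst case is 36.
With {F1, F2} the worst case is 45.
No size-2 selection achieves below 31.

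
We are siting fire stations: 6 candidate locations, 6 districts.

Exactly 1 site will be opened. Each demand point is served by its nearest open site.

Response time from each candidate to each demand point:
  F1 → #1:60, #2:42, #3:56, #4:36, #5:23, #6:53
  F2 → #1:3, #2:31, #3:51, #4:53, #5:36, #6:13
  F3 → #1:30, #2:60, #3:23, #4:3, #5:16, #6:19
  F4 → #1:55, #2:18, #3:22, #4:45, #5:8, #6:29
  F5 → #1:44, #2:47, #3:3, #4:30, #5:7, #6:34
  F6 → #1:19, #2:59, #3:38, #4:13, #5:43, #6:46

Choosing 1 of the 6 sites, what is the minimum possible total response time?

151

Open {F3}.
  #1→F3 30, #2→F3 60, #3→F3 23, #4→F3 3, #5→F3 16, #6→F3 19  ⇒ total 151.
Compare {F5}: total 165.
Compare {F4}: total 177.
No size-1 selection does better; minimum is 151.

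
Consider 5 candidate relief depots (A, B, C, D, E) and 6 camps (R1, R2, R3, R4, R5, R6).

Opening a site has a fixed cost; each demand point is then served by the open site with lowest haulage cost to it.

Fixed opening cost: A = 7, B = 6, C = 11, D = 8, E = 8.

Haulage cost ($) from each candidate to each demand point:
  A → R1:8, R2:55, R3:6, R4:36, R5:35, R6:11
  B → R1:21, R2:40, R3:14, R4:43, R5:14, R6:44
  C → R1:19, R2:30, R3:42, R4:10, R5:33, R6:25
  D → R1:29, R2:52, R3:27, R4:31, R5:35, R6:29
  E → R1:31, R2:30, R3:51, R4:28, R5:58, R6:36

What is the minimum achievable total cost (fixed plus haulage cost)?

103

Open {A, B, C}: assign each demand point to its cheapest open site.
  R1→A 8, R2→C 30, R3→A 6, R4→C 10, R5→B 14, R6→A 11
  haulage cost 79, fixed 24 → total 103.
Compare {A, B, C, D}: haulage cost 79 + fixed 32 = 111.
Compare {A, B, C, E}: haulage cost 79 + fixed 32 = 111.
Compare {A, C}: haulage cost 98 + fixed 18 = 116.
All other subsets cost ≥ 111. Minimum total cost: 103.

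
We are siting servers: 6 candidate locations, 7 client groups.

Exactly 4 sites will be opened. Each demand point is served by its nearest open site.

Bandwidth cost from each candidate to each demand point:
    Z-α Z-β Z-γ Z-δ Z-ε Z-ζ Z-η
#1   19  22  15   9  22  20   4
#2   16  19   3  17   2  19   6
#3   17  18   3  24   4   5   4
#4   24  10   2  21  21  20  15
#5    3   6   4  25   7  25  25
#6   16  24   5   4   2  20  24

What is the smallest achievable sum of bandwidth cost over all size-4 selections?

Open {#3, #4, #5, #6}.
  Z-α→#5 3, Z-β→#5 6, Z-γ→#4 2, Z-δ→#6 4, Z-ε→#6 2, Z-ζ→#3 5, Z-η→#3 4  ⇒ total 26.
Compare {#1, #3, #5, #6}: total 27.
Compare {#2, #3, #5, #6}: total 27.
No size-4 selection does better; minimum is 26.

26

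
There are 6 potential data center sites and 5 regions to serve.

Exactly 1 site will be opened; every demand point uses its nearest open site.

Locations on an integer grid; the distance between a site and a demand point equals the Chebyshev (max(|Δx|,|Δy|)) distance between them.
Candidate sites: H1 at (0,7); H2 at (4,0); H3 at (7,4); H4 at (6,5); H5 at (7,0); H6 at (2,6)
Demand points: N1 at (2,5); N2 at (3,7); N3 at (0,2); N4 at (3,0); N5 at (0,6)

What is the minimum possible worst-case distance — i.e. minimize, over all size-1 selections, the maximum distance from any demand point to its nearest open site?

6

Open {H4}.
  Farthest demand point is N3 at distance 6 (to H4); all others are ≤ 6.
With {H6} the worst case is 6.
With {H1} the worst case is 7.
No size-1 selection achieves below 6.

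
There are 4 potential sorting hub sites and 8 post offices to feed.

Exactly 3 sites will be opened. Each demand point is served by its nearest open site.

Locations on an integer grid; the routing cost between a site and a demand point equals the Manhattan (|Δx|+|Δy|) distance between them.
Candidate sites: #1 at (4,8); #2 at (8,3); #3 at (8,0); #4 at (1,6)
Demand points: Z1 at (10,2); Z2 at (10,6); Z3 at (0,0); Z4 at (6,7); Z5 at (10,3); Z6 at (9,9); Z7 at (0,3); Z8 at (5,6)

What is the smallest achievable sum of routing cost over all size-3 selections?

33

Open {#1, #2, #4}.
  Z1→#2 3, Z2→#2 5, Z3→#4 7, Z4→#1 3, Z5→#2 2, Z6→#1 6, Z7→#4 4, Z8→#1 3  ⇒ total 33.
Compare {#1, #2, #3}: total 38.
Compare {#2, #3, #4}: total 38.
No size-3 selection does better; minimum is 33.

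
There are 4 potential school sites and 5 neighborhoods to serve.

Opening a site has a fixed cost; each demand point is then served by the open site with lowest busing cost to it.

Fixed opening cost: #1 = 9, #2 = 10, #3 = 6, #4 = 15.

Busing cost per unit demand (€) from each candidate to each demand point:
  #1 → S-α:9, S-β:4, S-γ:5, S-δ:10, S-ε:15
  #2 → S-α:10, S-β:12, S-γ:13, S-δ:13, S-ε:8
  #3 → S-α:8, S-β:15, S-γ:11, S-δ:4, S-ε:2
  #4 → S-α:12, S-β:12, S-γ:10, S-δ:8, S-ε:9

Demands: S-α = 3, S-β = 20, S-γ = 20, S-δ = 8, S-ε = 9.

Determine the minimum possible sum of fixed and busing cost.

269

Open {#1, #3}: assign each demand point to its cheapest open site.
  S-α→#3 3×8=24, S-β→#1 20×4=80, S-γ→#1 20×5=100, S-δ→#3 8×4=32, S-ε→#3 9×2=18
  busing cost 254, fixed 15 → total 269.
Compare {#1, #2, #3}: busing cost 254 + fixed 25 = 279.
Compare {#1, #3, #4}: busing cost 254 + fixed 30 = 284.
Compare {#1, #2, #3, #4}: busing cost 254 + fixed 40 = 294.
All other subsets cost ≥ 279. Minimum total cost: 269.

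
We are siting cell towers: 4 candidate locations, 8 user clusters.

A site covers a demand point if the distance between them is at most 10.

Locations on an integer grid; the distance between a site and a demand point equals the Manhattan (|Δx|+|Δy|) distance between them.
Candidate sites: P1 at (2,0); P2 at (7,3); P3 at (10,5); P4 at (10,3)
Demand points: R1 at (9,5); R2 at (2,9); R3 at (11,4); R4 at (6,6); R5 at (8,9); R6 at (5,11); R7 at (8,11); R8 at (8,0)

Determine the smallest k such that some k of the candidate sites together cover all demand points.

Coverage sets (demand points within 10 of each site):
  P1: {R2, R4, R8}
  P2: {R1, R3, R4, R5, R6, R7, R8}
  P3: {R1, R3, R4, R5, R7, R8}
  P4: {R1, R3, R4, R5, R7, R8}
No single site covers all 8 demand points.
But {P1, P2} covers everything, so the minimum is 2.

2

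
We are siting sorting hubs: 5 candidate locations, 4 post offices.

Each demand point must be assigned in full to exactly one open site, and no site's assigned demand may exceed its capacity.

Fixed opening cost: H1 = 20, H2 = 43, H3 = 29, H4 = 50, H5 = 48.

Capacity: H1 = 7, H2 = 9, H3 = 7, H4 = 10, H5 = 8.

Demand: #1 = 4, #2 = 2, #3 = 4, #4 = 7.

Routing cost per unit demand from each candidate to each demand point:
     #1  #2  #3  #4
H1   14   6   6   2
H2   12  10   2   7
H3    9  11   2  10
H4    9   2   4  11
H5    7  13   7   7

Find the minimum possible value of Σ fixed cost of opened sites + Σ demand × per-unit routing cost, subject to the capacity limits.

Open {H1, H4}; cheapest assignment that respects the capacities:
  H1 (cap 7, load 7): #4 — cost 7×2 = 14
  H4 (cap 10, load 10): #1, #2, #3 — cost 4×9 + 2×2 + 4×4 = 56
  Shipping 70, fixed 70 → total 140.
  Any other capacity-feasible assignment to {H1, H4} ships for at least 70.
Compare {H1, H3, H4}: its best feasible assignment gives total 161.
Compare {H1, H3, H5}: its best feasible assignment gives total 169.
Every other set of open sites that can feasibly serve all demand totals ≥ 161 even under its best assignment. Minimum: 140.

140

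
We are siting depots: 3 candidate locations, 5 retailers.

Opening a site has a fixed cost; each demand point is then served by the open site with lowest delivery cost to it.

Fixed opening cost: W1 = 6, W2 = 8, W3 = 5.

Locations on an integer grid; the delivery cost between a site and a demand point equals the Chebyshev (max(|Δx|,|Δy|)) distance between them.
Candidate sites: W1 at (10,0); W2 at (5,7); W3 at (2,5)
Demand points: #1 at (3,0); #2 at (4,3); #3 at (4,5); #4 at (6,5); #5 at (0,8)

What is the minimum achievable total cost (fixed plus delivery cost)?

21

Open {W3}: assign each demand point to its cheapest open site.
  #1→W3 5, #2→W3 2, #3→W3 2, #4→W3 4, #5→W3 3
  delivery cost 16, fixed 5 → total 21.
Compare {W1, W3}: delivery cost 16 + fixed 11 = 27.
Compare {W2, W3}: delivery cost 14 + fixed 13 = 27.
Compare {W2}: delivery cost 20 + fixed 8 = 28.
All other subsets cost ≥ 27. Minimum total cost: 21.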